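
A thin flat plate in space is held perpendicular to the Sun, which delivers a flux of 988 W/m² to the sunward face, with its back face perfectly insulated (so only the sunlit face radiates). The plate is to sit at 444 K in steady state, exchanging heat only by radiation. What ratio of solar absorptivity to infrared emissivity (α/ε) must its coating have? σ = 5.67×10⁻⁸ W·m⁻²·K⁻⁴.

α/ε ≈ 2.23

Balance: αS·A = εσ·1A·T⁴ ⇒ α/ε = σT⁴/S.
α/ε = 5.67×10⁻⁸·(444)⁴/988 = 5.67×10⁻⁸·3.886×10¹⁰/988.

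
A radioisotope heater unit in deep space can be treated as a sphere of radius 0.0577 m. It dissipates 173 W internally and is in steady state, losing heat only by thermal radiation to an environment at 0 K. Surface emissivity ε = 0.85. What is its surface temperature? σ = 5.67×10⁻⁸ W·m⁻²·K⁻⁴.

Steady state: internal power = radiated power, P = εσA T⁴.
Radiating area A = 4πr² = 0.04184 m².
T⁴ = P/(εσA) = 173/(0.85·5.67×10⁻⁸·0.04184) = 8.580×10¹⁰ K⁴.
T = (8.580×10¹⁰)^(1/4).

T ≈ 541 K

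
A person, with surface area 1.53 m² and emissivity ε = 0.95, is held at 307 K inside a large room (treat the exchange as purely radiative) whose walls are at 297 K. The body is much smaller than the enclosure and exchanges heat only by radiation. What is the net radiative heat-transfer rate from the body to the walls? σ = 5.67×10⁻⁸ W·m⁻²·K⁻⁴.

For a small grey body in a large enclosure: P_net = εσA(T_body⁴ − T_wall⁴).
A = 1.53 m²; T_body⁴ − T_wall⁴ = 8.883×10⁹ − 7.781×10⁹ = 1.102×10⁹ K⁴.
|P_net| = 0.95·5.67×10⁻⁸·1.530·1.102×10⁹.

P_net ≈ 90.8 W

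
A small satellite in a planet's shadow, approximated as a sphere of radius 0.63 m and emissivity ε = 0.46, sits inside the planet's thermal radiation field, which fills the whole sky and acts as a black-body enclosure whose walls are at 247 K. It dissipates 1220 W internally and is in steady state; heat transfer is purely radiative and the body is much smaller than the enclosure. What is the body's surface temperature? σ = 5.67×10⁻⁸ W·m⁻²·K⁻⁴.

T ≈ 338 K

For a small grey body in a large enclosure, net radiated power = εσA(T⁴ − T_w⁴).
Steady state: P = εσA(T⁴ − T_w⁴) with A = 4πr² = 4.988 m².
T⁴ = P/(εσA) + T_w⁴ = 1220/(0.46·5.67×10⁻⁸·4.988) + (247)⁴
    = 9.378×10⁹ + 3.722×10⁹ = 1.310×10¹⁰ K⁴.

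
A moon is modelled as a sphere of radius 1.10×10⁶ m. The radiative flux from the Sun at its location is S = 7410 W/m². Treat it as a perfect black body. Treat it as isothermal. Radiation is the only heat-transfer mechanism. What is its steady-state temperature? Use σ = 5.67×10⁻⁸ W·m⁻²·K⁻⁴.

T ≈ 425 K

At equilibrium, absorbed power = emitted power.
Absorbing cross-section = πr² = 3.801×10¹² m²; emitting surface = 4πr² = 1.521×10¹³ m² (ratio 4).
S·A_cross = εσ·A_surf·T⁴  ⇒  T⁴ = S/(4σ).
T⁴ = 1.00·7410/(4·5.67×10⁻⁸) = 3.267×10¹⁰ K⁴.
T = (3.267×10¹⁰)^(1/4).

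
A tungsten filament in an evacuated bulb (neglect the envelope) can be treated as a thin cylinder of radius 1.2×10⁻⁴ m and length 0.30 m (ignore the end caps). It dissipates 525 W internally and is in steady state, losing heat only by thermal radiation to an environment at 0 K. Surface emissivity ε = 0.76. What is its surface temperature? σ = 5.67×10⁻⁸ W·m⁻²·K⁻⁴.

T ≈ 2710 K

Steady state: internal power = radiated power, P = εσA T⁴.
Radiating area A = 2πrL = 2.262×10⁻⁴ m².
T⁴ = P/(εσA) = 525/(0.76·5.67×10⁻⁸·2.262×10⁻⁴) = 5.386×10¹³ K⁴.
T = (5.386×10¹³)^(1/4).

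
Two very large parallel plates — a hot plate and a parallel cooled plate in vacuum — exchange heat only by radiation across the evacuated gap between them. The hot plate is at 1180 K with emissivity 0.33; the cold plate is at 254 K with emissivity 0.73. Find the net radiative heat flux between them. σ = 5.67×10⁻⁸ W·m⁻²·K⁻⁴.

q ≈ 32300 W/m²

For two infinite grey parallel plates, q = σ(T₁⁴ − T₂⁴)/(1/ε₁ + 1/ε₂ − 1).
T₁⁴ − T₂⁴ = 1.939×10¹² − 4.162×10⁹ = 1.935×10¹² K⁴.
1/ε₁ + 1/ε₂ − 1 = 3.030 + 1.370 − 1 = 3.400.
q = 5.67×10⁻⁸ × 1.935×10¹² / 3.400.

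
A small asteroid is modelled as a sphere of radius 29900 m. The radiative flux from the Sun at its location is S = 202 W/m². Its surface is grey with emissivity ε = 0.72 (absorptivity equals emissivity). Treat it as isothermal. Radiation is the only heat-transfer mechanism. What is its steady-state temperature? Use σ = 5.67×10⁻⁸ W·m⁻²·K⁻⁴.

At equilibrium, absorbed power = emitted power.
Absorbing cross-section = πr² = 2.809×10⁹ m²; emitting surface = 4πr² = 1.123×10¹⁰ m² (ratio 4).
εS·A_cross = εσ·A_surf·T⁴  ⇒  T⁴ = S/(4σ)   (ε cancels).
T⁴ = 202/(4·5.67×10⁻⁸) = 8.907×10⁸ K⁴.
T = (8.907×10⁸)^(1/4).

T ≈ 173 K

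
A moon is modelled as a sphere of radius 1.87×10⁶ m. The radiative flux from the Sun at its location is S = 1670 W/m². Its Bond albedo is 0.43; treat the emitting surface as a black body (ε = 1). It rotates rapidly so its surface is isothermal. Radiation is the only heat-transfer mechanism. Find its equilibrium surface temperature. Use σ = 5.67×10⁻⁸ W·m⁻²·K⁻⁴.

At equilibrium, absorbed power = emitted power.
Absorbing cross-section = πr² = 1.099×10¹³ m²; emitting surface = 4πr² = 4.394×10¹³ m² (ratio 4).
(1−a)S·A_cross = εσ·A_surf·T⁴  ⇒  T⁴ = (1−a)S/(4σ).
T⁴ = 0.570·1670/(4·5.67×10⁻⁸) = 4.197×10⁹ K⁴.
T = (4.197×10⁹)^(1/4).

T ≈ 255 K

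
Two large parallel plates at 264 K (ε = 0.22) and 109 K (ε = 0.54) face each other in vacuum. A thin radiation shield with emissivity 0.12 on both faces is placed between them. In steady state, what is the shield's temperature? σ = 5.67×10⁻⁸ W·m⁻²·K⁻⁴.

T_s ≈ 217 K

In steady state the net flux on the hot side equals that on the cold side.
σ(T₁⁴−T_s⁴)/D₁ = σ(T_s⁴−T₂⁴)/D₂, with D₁ = 1/ε₁+1/ε_s−1 = 11.88, D₂ = 1/ε_s+1/ε₂−1 = 9.185.
Solve for T_s⁴: T_s⁴ = (D₂·T₁⁴ + D₁·T₂⁴)/(D₁+D₂) = 2.198×10⁹ K⁴.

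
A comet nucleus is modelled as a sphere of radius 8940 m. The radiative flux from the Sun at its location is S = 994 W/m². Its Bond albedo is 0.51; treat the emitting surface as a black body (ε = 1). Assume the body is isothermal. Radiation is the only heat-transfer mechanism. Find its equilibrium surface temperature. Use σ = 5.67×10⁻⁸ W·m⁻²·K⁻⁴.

At equilibrium, absorbed power = emitted power.
Absorbing cross-section = πr² = 2.511×10⁸ m²; emitting surface = 4πr² = 1.004×10⁹ m² (ratio 4).
(1−a)S·A_cross = εσ·A_surf·T⁴  ⇒  T⁴ = (1−a)S/(4σ).
T⁴ = 0.490·994/(4·5.67×10⁻⁸) = 2.148×10⁹ K⁴.
T = (2.148×10⁹)^(1/4).

T ≈ 215 K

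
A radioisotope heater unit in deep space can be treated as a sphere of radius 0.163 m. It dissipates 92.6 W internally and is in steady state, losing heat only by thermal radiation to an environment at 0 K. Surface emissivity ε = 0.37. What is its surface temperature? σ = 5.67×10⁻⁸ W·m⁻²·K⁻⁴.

T ≈ 339 K

Steady state: internal power = radiated power, P = εσA T⁴.
Radiating area A = 4πr² = 0.3339 m².
T⁴ = P/(εσA) = 92.6/(0.37·5.67×10⁻⁸·0.3339) = 1.322×10¹⁰ K⁴.
T = (1.322×10¹⁰)^(1/4).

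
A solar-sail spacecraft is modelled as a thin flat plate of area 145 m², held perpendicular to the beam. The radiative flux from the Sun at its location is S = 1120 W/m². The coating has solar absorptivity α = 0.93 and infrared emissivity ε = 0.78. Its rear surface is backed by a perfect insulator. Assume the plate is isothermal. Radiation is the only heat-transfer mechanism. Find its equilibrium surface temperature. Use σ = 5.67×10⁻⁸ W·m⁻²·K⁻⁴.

T ≈ 392 K

At equilibrium, absorbed power = emitted power.
Absorbing cross-section = A = 145.0 m²; emitting surface = A = 145.0 m² (ratio 1).
αS·A_cross = εσ·A_surf·T⁴  ⇒  T⁴ = αS/(ε·1σ).
T⁴ = 0.930·1120/(0.78·1·5.67×10⁻⁸) = 2.355×10¹⁰ K⁴.
T = (2.355×10¹⁰)^(1/4).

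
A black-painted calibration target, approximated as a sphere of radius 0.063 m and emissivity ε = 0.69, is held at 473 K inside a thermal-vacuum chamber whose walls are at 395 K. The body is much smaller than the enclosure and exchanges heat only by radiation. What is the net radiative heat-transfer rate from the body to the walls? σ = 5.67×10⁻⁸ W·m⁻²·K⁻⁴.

For a small grey body in a large enclosure: P_net = εσA(T_body⁴ − T_wall⁴).
A = 4πr² = 0.04988 m²; T_body⁴ − T_wall⁴ = 5.005×10¹⁰ − 2.434×10¹⁰ = 2.571×10¹⁰ K⁴.
|P_net| = 0.69·5.67×10⁻⁸·0.04988·2.571×10¹⁰.

P_net ≈ 50.2 W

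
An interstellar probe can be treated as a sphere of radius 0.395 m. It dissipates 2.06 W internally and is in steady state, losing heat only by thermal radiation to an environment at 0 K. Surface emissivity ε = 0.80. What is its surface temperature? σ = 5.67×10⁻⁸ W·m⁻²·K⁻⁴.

T ≈ 69.4 K

Steady state: internal power = radiated power, P = εσA T⁴.
Radiating area A = 4πr² = 1.961 m².
T⁴ = P/(εσA) = 2.06/(0.80·5.67×10⁻⁸·1.961) = 2.316×10⁷ K⁴.
T = (2.316×10⁷)^(1/4).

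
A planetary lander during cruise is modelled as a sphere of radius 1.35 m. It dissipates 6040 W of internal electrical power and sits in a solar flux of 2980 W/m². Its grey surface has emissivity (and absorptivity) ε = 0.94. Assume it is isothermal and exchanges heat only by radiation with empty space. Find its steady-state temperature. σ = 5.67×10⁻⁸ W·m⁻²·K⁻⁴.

T ≈ 367 K

At steady state, absorbed solar power + internal power = radiated power.
Absorbed: α·S·A_cross = 0.94·2980·5.726 = 16040 W (cross-section πr²).
Total input = 16040 + 6040 = 22080 W.
Radiated: εσ·A_surf·T⁴ with A_surf = 4πr² = 22.90 m².
T⁴ = 22080/(0.94·5.67×10⁻⁸·22.90) = 1.809×10¹⁰ K⁴.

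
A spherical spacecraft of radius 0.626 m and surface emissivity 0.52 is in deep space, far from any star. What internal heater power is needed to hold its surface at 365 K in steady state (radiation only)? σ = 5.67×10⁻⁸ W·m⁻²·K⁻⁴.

P = εσ·4πr²·T⁴.
4πr² = 4.924 m²; T⁴ = 1.775×10¹⁰ K⁴.
P = 0.52·5.67×10⁻⁸·4.924·1.775×10¹⁰.

P ≈ 2580 W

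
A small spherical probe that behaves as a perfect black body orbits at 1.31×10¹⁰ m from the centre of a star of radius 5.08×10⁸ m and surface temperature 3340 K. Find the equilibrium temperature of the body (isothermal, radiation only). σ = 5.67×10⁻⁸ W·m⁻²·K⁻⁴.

T ≈ 465 K

The star's surface emits σT_*⁴; at distance d the flux is S = σT_*⁴(R_*/d)².
S = 5.67×10⁻⁸·(3340)⁴·(5.08×10⁸/1.31×10¹⁰)² = 10610 W/m².
For an isothermal sphere T⁴ = (1−a)S/(4σ) = 4.679×10¹⁰ K⁴.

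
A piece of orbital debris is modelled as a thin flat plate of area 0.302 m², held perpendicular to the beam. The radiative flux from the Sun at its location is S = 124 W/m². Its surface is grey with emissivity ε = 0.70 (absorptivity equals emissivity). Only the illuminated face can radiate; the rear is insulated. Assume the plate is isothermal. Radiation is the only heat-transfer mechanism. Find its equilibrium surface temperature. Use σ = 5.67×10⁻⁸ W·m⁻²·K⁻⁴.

T ≈ 216 K

At equilibrium, absorbed power = emitted power.
Absorbing cross-section = A = 0.3020 m²; emitting surface = A = 0.3020 m² (ratio 1).
εS·A_cross = εσ·A_surf·T⁴  ⇒  T⁴ = S/(1σ)   (ε cancels).
T⁴ = 124/(1·5.67×10⁻⁸) = 2.187×10⁹ K⁴.
T = (2.187×10⁹)^(1/4).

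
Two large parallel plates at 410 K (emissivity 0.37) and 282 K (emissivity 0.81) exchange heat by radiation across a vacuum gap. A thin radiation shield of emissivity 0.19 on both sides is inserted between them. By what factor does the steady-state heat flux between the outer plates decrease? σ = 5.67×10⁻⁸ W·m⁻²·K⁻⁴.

factor ≈ 4.24

Without shield: q₀ = σΔ(T⁴)/(1/ε₁+1/ε₂−1) with denominator 2.937.
With shield the two gaps are in series; the resistances add: (1/ε₁+1/ε_s−1)+(1/ε_s+1/ε₂−1) = 6.966+5.498 = 12.46.
Heat-flux ratio q₀/q = 12.46/2.937.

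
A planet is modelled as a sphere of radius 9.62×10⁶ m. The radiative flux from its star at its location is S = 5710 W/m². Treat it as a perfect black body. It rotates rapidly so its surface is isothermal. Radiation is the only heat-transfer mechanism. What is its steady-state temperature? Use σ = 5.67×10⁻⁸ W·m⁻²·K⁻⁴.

T ≈ 398 K

At equilibrium, absorbed power = emitted power.
Absorbing cross-section = πr² = 2.907×10¹⁴ m²; emitting surface = 4πr² = 1.163×10¹⁵ m² (ratio 4).
S·A_cross = εσ·A_surf·T⁴  ⇒  T⁴ = S/(4σ).
T⁴ = 1.00·5710/(4·5.67×10⁻⁸) = 2.518×10¹⁰ K⁴.
T = (2.518×10¹⁰)^(1/4).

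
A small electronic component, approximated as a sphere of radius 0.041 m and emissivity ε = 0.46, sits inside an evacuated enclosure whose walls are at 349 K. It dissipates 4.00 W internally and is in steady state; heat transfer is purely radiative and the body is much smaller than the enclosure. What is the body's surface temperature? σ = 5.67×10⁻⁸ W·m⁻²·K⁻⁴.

T ≈ 386 K

For a small grey body in a large enclosure, net radiated power = εσA(T⁴ − T_w⁴).
Steady state: P = εσA(T⁴ − T_w⁴) with A = 4πr² = 0.02112 m².
T⁴ = P/(εσA) + T_w⁴ = 4.00/(0.46·5.67×10⁻⁸·0.02112) + (349)⁴
    = 7.260×10⁹ + 1.484×10¹⁰ = 2.210×10¹⁰ K⁴.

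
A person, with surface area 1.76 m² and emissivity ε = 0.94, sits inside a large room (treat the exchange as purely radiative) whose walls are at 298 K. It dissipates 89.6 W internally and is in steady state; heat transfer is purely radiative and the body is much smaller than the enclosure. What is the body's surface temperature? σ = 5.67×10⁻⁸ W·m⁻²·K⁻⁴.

For a small grey body in a large enclosure, net radiated power = εσA(T⁴ − T_w⁴).
Steady state: P = εσA(T⁴ − T_w⁴) with A = 1.76 m².
T⁴ = P/(εσA) + T_w⁴ = 89.6/(0.94·5.67×10⁻⁸·1.760) + (298)⁴
    = 9.552×10⁸ + 7.886×10⁹ = 8.841×10⁹ K⁴.

T ≈ 307 K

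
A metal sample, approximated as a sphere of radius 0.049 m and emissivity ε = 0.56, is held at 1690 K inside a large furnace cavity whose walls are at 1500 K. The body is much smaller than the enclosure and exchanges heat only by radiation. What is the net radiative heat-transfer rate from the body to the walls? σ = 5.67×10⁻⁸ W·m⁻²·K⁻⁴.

P_net ≈ 2960 W

For a small grey body in a large enclosure: P_net = εσA(T_body⁴ − T_wall⁴).
A = 4πr² = 0.03017 m²; T_body⁴ − T_wall⁴ = 8.157×10¹² − 5.062×10¹² = 3.095×10¹² K⁴.
|P_net| = 0.56·5.67×10⁻⁸·0.03017·3.095×10¹².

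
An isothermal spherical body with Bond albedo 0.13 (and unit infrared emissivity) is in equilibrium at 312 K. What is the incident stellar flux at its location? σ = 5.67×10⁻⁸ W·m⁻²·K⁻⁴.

S ≈ 2470 W/m²

(1−a)S·πr² = σ·4πr²·T⁴ ⇒ S = 4σT⁴/(1−a).
S = 4·5.67×10⁻⁸·9.476×10⁹/0.870.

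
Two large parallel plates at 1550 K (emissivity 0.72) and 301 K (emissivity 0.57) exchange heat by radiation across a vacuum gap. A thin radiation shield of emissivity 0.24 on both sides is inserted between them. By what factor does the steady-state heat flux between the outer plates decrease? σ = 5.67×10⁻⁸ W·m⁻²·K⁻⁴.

Without shield: q₀ = σΔ(T⁴)/(1/ε₁+1/ε₂−1) with denominator 2.143.
With shield the two gaps are in series; the resistances add: (1/ε₁+1/ε_s−1)+(1/ε_s+1/ε₂−1) = 4.556+4.921 = 9.477.
Heat-flux ratio q₀/q = 9.477/2.143.

factor ≈ 4.42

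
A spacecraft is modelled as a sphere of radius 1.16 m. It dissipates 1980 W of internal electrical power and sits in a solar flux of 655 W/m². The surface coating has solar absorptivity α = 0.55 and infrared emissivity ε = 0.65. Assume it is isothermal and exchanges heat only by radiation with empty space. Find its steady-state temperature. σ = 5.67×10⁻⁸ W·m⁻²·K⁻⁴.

T ≈ 274 K

At steady state, absorbed solar power + internal power = radiated power.
Absorbed: α·S·A_cross = 0.55·655·4.227 = 1523 W (cross-section πr²).
Total input = 1523 + 1980 = 3503 W.
Radiated: εσ·A_surf·T⁴ with A_surf = 4πr² = 16.91 m².
T⁴ = 3503/(0.65·5.67×10⁻⁸·16.91) = 5.621×10⁹ K⁴.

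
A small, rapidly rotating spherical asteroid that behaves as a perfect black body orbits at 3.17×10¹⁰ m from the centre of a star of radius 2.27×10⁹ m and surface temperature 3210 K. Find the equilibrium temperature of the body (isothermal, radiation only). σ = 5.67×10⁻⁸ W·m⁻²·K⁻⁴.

The star's surface emits σT_*⁴; at distance d the flux is S = σT_*⁴(R_*/d)².
S = 5.67×10⁻⁸·(3210)⁴·(2.27×10⁹/3.17×10¹⁰)² = 30870 W/m².
For an isothermal sphere T⁴ = (1−a)S/(4σ) = 1.361×10¹¹ K⁴.

T ≈ 607 K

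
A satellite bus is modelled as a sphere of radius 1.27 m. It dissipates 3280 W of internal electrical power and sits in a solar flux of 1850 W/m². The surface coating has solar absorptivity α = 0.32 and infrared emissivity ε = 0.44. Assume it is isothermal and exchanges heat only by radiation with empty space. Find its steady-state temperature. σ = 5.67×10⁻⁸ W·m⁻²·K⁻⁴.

T ≈ 334 K

At steady state, absorbed solar power + internal power = radiated power.
Absorbed: α·S·A_cross = 0.32·1850·5.067 = 3000 W (cross-section πr²).
Total input = 3000 + 3280 = 6280 W.
Radiated: εσ·A_surf·T⁴ with A_surf = 4πr² = 20.27 m².
T⁴ = 6280/(0.44·5.67×10⁻⁸·20.27) = 1.242×10¹⁰ K⁴.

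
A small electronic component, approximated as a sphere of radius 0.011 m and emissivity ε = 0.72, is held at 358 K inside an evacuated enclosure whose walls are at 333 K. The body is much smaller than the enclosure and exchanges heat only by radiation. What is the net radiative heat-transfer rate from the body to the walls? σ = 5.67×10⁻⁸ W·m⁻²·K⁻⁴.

P_net ≈ 0.256 W

For a small grey body in a large enclosure: P_net = εσA(T_body⁴ − T_wall⁴).
A = 4πr² = 0.001521 m²; T_body⁴ − T_wall⁴ = 1.643×10¹⁰ − 1.230×10¹⁰ = 4.130×10⁹ K⁴.
|P_net| = 0.72·5.67×10⁻⁸·0.001521·4.130×10⁹.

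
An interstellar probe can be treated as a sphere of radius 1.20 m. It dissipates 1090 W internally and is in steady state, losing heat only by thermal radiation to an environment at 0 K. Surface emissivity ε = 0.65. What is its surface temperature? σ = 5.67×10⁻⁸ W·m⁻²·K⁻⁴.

Steady state: internal power = radiated power, P = εσA T⁴.
Radiating area A = 4πr² = 18.10 m².
T⁴ = P/(εσA) = 1090/(0.65·5.67×10⁻⁸·18.10) = 1.634×10⁹ K⁴.
T = (1.634×10⁹)^(1/4).

T ≈ 201 K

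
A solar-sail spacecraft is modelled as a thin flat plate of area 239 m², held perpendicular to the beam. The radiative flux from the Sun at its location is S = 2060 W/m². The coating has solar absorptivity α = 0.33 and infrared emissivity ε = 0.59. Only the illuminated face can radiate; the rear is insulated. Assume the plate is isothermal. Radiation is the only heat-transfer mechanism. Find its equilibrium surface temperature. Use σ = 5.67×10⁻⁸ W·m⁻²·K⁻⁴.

At equilibrium, absorbed power = emitted power.
Absorbing cross-section = A = 239.0 m²; emitting surface = A = 239.0 m² (ratio 1).
αS·A_cross = εσ·A_surf·T⁴  ⇒  T⁴ = αS/(ε·1σ).
T⁴ = 0.330·2060/(0.59·1·5.67×10⁻⁸) = 2.032×10¹⁰ K⁴.
T = (2.032×10¹⁰)^(1/4).

T ≈ 378 K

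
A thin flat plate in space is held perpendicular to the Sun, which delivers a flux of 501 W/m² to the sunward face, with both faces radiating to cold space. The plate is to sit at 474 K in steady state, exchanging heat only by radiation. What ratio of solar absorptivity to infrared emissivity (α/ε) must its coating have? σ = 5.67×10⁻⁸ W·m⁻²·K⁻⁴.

α/ε ≈ 11.4

Balance: αS·A = εσ·2A·T⁴ ⇒ α/ε = 2σT⁴/S.
α/ε = 2·5.67×10⁻⁸·(474)⁴/501 = 2·5.67×10⁻⁸·5.048×10¹⁰/501.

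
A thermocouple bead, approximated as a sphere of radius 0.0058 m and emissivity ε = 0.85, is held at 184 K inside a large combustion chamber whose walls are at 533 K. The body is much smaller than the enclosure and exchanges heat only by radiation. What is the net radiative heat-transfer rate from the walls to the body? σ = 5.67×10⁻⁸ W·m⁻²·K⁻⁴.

P_net ≈ 1.62 W

For a small grey body in a large enclosure: P_net = εσA(T_body⁴ − T_wall⁴).
A = 4πr² = 4.227×10⁻⁴ m²; T_body⁴ − T_wall⁴ = 1.146×10⁹ − 8.071×10¹⁰ = -7.956×10¹⁰ K⁴.
|P_net| = 0.85·5.67×10⁻⁸·4.227×10⁻⁴·7.956×10¹⁰.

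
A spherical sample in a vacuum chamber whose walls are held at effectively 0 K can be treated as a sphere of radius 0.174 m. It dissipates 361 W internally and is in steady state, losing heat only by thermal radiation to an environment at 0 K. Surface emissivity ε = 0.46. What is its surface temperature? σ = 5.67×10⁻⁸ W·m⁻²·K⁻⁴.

Steady state: internal power = radiated power, P = εσA T⁴.
Radiating area A = 4πr² = 0.3805 m².
T⁴ = P/(εσA) = 361/(0.46·5.67×10⁻⁸·0.3805) = 3.638×10¹⁰ K⁴.
T = (3.638×10¹⁰)^(1/4).

T ≈ 437 K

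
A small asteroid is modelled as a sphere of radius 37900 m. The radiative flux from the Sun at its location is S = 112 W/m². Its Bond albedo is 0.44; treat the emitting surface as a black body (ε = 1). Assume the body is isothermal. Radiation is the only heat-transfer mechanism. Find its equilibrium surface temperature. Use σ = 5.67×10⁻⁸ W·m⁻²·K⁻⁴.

At equilibrium, absorbed power = emitted power.
Absorbing cross-section = πr² = 4.513×10⁹ m²; emitting surface = 4πr² = 1.805×10¹⁰ m² (ratio 4).
(1−a)S·A_cross = εσ·A_surf·T⁴  ⇒  T⁴ = (1−a)S/(4σ).
T⁴ = 0.560·112/(4·5.67×10⁻⁸) = 2.765×10⁸ K⁴.
T = (2.765×10⁸)^(1/4).

T ≈ 129 K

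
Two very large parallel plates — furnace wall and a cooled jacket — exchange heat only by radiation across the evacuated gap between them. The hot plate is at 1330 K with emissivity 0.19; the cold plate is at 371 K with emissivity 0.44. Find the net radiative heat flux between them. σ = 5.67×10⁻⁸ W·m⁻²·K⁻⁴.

q ≈ 27000 W/m²

For two infinite grey parallel plates, q = σ(T₁⁴ − T₂⁴)/(1/ε₁ + 1/ε₂ − 1).
T₁⁴ − T₂⁴ = 3.129×10¹² − 1.895×10¹⁰ = 3.110×10¹² K⁴.
1/ε₁ + 1/ε₂ − 1 = 5.263 + 2.273 − 1 = 6.536.
q = 5.67×10⁻⁸ × 3.110×10¹² / 6.536.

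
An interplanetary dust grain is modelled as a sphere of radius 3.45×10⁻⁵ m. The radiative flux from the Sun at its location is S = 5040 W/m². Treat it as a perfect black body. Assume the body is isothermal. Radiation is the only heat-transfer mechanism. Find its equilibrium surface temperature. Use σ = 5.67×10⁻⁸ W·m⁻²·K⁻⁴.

T ≈ 386 K

At equilibrium, absorbed power = emitted power.
Absorbing cross-section = πr² = 3.739×10⁻⁹ m²; emitting surface = 4πr² = 1.496×10⁻⁸ m² (ratio 4).
S·A_cross = εσ·A_surf·T⁴  ⇒  T⁴ = S/(4σ).
T⁴ = 1.00·5040/(4·5.67×10⁻⁸) = 2.222×10¹⁰ K⁴.
T = (2.222×10¹⁰)^(1/4).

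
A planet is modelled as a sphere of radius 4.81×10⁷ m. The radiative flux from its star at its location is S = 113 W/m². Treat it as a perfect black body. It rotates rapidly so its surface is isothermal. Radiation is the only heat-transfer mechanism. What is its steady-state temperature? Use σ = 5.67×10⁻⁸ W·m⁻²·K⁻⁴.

At equilibrium, absorbed power = emitted power.
Absorbing cross-section = πr² = 7.268×10¹⁵ m²; emitting surface = 4πr² = 2.907×10¹⁶ m² (ratio 4).
S·A_cross = εσ·A_surf·T⁴  ⇒  T⁴ = S/(4σ).
T⁴ = 1.00·113/(4·5.67×10⁻⁸) = 4.982×10⁸ K⁴.
T = (4.982×10⁸)^(1/4).

T ≈ 149 K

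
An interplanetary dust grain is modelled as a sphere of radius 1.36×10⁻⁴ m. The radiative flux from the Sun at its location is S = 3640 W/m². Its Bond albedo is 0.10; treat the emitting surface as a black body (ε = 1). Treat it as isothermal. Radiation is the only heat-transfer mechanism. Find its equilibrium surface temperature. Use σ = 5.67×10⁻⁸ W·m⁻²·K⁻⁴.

T ≈ 347 K

At equilibrium, absorbed power = emitted power.
Absorbing cross-section = πr² = 5.811×10⁻⁸ m²; emitting surface = 4πr² = 2.324×10⁻⁷ m² (ratio 4).
(1−a)S·A_cross = εσ·A_surf·T⁴  ⇒  T⁴ = (1−a)S/(4σ).
T⁴ = 0.900·3640/(4·5.67×10⁻⁸) = 1.444×10¹⁰ K⁴.
T = (1.444×10¹⁰)^(1/4).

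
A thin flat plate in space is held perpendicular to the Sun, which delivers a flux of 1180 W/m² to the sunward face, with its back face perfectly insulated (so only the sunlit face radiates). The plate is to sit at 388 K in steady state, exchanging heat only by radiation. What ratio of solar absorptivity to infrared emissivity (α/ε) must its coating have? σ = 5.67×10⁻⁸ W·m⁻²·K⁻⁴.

α/ε ≈ 1.09

Balance: αS·A = εσ·1A·T⁴ ⇒ α/ε = σT⁴/S.
α/ε = 5.67×10⁻⁸·(388)⁴/1180 = 5.67×10⁻⁸·2.266×10¹⁰/1180.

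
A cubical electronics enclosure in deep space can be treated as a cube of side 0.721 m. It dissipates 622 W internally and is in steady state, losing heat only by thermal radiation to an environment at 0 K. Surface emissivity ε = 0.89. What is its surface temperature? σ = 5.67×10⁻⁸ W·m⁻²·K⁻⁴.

Steady state: internal power = radiated power, P = εσA T⁴.
Radiating area A = 6L² = 3.119 m².
T⁴ = P/(εσA) = 622/(0.89·5.67×10⁻⁸·3.119) = 3.952×10⁹ K⁴.
T = (3.952×10⁹)^(1/4).

T ≈ 251 K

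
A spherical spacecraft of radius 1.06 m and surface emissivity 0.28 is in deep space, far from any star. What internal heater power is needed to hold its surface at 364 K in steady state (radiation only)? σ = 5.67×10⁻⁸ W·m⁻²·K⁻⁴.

P ≈ 3940 W

P = εσ·4πr²·T⁴.
4πr² = 14.12 m²; T⁴ = 1.756×10¹⁰ K⁴.
P = 0.28·5.67×10⁻⁸·14.12·1.756×10¹⁰.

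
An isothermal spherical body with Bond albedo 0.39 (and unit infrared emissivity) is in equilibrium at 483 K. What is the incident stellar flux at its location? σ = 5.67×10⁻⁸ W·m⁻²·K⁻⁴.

S ≈ 20200 W/m²

(1−a)S·πr² = σ·4πr²·T⁴ ⇒ S = 4σT⁴/(1−a).
S = 4·5.67×10⁻⁸·5.442×10¹⁰/0.610.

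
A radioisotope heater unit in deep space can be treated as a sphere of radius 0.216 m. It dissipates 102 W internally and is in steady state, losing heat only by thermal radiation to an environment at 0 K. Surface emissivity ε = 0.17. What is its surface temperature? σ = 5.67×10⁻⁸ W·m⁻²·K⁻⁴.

T ≈ 367 K

Steady state: internal power = radiated power, P = εσA T⁴.
Radiating area A = 4πr² = 0.5863 m².
T⁴ = P/(εσA) = 102/(0.17·5.67×10⁻⁸·0.5863) = 1.805×10¹⁰ K⁴.
T = (1.805×10¹⁰)^(1/4).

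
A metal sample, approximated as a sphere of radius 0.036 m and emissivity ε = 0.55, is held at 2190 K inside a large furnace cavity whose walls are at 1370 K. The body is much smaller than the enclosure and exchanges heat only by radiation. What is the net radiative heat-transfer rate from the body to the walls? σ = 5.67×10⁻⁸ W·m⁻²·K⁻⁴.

For a small grey body in a large enclosure: P_net = εσA(T_body⁴ − T_wall⁴).
A = 4πr² = 0.01629 m²; T_body⁴ − T_wall⁴ = 2.300×10¹³ − 3.523×10¹² = 1.948×10¹³ K⁴.
|P_net| = 0.55·5.67×10⁻⁸·0.01629·1.948×10¹³.

P_net ≈ 9890 W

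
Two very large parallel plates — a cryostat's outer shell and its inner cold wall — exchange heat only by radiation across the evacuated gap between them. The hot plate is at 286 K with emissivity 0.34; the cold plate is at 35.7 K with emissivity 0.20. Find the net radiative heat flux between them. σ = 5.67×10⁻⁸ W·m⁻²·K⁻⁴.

q ≈ 54.6 W/m²

For two infinite grey parallel plates, q = σ(T₁⁴ − T₂⁴)/(1/ε₁ + 1/ε₂ − 1).
T₁⁴ − T₂⁴ = 6.691×10⁹ − 1.624×10⁶ = 6.689×10⁹ K⁴.
1/ε₁ + 1/ε₂ − 1 = 2.941 + 5.000 − 1 = 6.941.
q = 5.67×10⁻⁸ × 6.689×10⁹ / 6.941.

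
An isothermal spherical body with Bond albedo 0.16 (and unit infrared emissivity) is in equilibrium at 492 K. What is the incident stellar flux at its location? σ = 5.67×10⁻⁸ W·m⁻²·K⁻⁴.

(1−a)S·πr² = σ·4πr²·T⁴ ⇒ S = 4σT⁴/(1−a).
S = 4·5.67×10⁻⁸·5.859×10¹⁰/0.840.

S ≈ 15800 W/m²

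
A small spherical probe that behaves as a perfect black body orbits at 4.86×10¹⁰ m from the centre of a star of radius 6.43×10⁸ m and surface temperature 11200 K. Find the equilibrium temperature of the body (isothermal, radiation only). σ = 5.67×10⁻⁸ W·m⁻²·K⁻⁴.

T ≈ 911 K

The star's surface emits σT_*⁴; at distance d the flux is S = σT_*⁴(R_*/d)².
S = 5.67×10⁻⁸·(11200)⁴·(6.43×10⁸/4.86×10¹⁰)² = 1.562×10⁵ W/m².
For an isothermal sphere T⁴ = (1−a)S/(4σ) = 6.886×10¹¹ K⁴.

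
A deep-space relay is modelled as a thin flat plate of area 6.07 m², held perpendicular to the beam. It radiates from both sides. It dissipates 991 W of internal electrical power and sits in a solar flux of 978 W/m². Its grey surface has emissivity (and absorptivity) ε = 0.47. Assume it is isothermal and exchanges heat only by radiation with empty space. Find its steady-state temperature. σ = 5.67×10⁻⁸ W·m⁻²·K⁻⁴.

T ≈ 329 K

At steady state, absorbed solar power + internal power = radiated power.
Absorbed: α·S·A_cross = 0.47·978·6.070 = 2790 W (cross-section A).
Total input = 2790 + 991 = 3781 W.
Radiated: εσ·A_surf·T⁴ with A_surf = 2A = 12.14 m².
T⁴ = 3781/(0.47·5.67×10⁻⁸·12.14) = 1.169×10¹⁰ K⁴.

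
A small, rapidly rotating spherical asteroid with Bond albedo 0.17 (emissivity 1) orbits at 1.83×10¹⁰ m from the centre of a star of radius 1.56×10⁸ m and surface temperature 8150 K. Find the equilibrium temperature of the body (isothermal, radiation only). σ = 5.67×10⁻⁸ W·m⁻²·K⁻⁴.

The star's surface emits σT_*⁴; at distance d the flux is S = σT_*⁴(R_*/d)².
S = 5.67×10⁻⁸·(8150)⁴·(1.56×10⁸/1.83×10¹⁰)² = 18180 W/m².
For an isothermal sphere T⁴ = (1−a)S/(4σ) = 6.653×10¹⁰ K⁴.

T ≈ 508 K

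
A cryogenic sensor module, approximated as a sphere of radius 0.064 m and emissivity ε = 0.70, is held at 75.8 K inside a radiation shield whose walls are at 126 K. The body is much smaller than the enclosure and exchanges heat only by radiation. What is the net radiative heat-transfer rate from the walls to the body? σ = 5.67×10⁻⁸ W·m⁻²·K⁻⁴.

For a small grey body in a large enclosure: P_net = εσA(T_body⁴ − T_wall⁴).
A = 4πr² = 0.05147 m²; T_body⁴ − T_wall⁴ = 3.301×10⁷ − 2.520×10⁸ = -2.190×10⁸ K⁴.
|P_net| = 0.70·5.67×10⁻⁸·0.05147·2.190×10⁸.

P_net ≈ 0.447 W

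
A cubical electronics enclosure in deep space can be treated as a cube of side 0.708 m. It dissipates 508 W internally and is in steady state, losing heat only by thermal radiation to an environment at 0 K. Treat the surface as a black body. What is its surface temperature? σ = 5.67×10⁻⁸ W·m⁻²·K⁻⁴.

T ≈ 234 K

Steady state: internal power = radiated power, P = εσA T⁴.
Radiating area A = 6L² = 3.008 m².
T⁴ = P/(εσA) = 508/(1.0·5.67×10⁻⁸·3.008) = 2.979×10⁹ K⁴.
T = (2.979×10⁹)^(1/4).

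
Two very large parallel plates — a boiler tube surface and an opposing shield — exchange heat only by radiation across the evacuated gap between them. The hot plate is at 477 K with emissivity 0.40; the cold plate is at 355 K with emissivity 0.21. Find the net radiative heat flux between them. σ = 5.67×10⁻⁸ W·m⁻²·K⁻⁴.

For two infinite grey parallel plates, q = σ(T₁⁴ − T₂⁴)/(1/ε₁ + 1/ε₂ − 1).
T₁⁴ − T₂⁴ = 5.177×10¹⁰ − 1.588×10¹⁰ = 3.589×10¹⁰ K⁴.
1/ε₁ + 1/ε₂ − 1 = 2.500 + 4.762 − 1 = 6.262.
q = 5.67×10⁻⁸ × 3.589×10¹⁰ / 6.262.

q ≈ 325 W/m²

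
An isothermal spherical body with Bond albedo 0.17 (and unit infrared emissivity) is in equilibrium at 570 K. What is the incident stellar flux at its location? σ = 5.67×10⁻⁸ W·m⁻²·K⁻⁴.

S ≈ 28800 W/m²

(1−a)S·πr² = σ·4πr²·T⁴ ⇒ S = 4σT⁴/(1−a).
S = 4·5.67×10⁻⁸·1.056×10¹¹/0.830.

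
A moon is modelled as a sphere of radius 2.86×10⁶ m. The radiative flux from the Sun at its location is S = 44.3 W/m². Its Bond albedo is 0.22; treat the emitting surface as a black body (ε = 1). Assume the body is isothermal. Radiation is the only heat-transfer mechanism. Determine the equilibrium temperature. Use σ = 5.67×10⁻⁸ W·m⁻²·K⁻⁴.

T ≈ 111 K

At equilibrium, absorbed power = emitted power.
Absorbing cross-section = πr² = 2.570×10¹³ m²; emitting surface = 4πr² = 1.028×10¹⁴ m² (ratio 4).
(1−a)S·A_cross = εσ·A_surf·T⁴  ⇒  T⁴ = (1−a)S/(4σ).
T⁴ = 0.780·44.3/(4·5.67×10⁻⁸) = 1.524×10⁸ K⁴.
T = (1.524×10⁸)^(1/4).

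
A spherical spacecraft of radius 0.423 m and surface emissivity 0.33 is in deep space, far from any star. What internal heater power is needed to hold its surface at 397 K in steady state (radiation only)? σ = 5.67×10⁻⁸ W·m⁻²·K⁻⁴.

P ≈ 1050 W

P = εσ·4πr²·T⁴.
4πr² = 2.248 m²; T⁴ = 2.484×10¹⁰ K⁴.
P = 0.33·5.67×10⁻⁸·2.248·2.484×10¹⁰.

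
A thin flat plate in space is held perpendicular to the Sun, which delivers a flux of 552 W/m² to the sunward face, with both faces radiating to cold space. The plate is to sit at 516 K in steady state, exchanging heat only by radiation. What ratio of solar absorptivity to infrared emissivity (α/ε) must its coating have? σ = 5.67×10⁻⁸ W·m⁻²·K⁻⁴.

α/ε ≈ 14.6

Balance: αS·A = εσ·2A·T⁴ ⇒ α/ε = 2σT⁴/S.
α/ε = 2·5.67×10⁻⁸·(516)⁴/552 = 2·5.67×10⁻⁸·7.089×10¹⁰/552.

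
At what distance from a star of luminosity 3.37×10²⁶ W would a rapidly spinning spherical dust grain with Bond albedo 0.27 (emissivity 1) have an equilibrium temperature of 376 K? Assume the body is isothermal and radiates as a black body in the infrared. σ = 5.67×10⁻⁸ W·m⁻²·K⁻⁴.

For an isothermal black-emitting sphere, (1−a)S·πr² = σ·4πr²·T⁴ ⇒ S = 4σT⁴/(1−a).
S = 4·5.67×10⁻⁸·(376)⁴/0.730 = 6210 W/m².
Flux falls as S = L/(4πd²), so d = √(L/(4πS)) = √(3.37×10²⁶/(4π·6210)).

d ≈ 6.57×10¹⁰ m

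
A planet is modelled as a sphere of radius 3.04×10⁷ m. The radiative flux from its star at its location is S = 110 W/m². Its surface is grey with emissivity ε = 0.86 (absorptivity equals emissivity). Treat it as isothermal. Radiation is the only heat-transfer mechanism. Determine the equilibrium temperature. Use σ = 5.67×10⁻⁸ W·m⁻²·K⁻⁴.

T ≈ 148 K

At equilibrium, absorbed power = emitted power.
Absorbing cross-section = πr² = 2.903×10¹⁵ m²; emitting surface = 4πr² = 1.161×10¹⁶ m² (ratio 4).
εS·A_cross = εσ·A_surf·T⁴  ⇒  T⁴ = S/(4σ)   (ε cancels).
T⁴ = 110/(4·5.67×10⁻⁸) = 4.850×10⁸ K⁴.
T = (4.850×10⁸)^(1/4).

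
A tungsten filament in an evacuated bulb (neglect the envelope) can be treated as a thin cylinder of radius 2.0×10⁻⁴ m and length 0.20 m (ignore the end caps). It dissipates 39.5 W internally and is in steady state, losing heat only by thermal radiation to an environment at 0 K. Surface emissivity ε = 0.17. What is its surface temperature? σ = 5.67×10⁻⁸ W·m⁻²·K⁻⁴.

T ≈ 2010 K

Steady state: internal power = radiated power, P = εσA T⁴.
Radiating area A = 2πrL = 2.513×10⁻⁴ m².
T⁴ = P/(εσA) = 39.5/(0.17·5.67×10⁻⁸·2.513×10⁻⁴) = 1.631×10¹³ K⁴.
T = (1.631×10¹³)^(1/4).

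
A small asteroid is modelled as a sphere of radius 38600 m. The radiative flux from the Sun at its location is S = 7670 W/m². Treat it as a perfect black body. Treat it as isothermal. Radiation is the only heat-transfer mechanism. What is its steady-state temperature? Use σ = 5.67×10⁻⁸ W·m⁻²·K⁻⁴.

At equilibrium, absorbed power = emitted power.
Absorbing cross-section = πr² = 4.681×10⁹ m²; emitting surface = 4πr² = 1.872×10¹⁰ m² (ratio 4).
S·A_cross = εσ·A_surf·T⁴  ⇒  T⁴ = S/(4σ).
T⁴ = 1.00·7670/(4·5.67×10⁻⁸) = 3.382×10¹⁰ K⁴.
T = (3.382×10¹⁰)^(1/4).

T ≈ 429 K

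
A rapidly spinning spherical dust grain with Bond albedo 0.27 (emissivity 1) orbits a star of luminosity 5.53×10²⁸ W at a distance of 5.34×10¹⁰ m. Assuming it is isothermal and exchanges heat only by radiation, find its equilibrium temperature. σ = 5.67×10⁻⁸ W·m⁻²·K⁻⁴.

T ≈ 1490 K

First find the stellar flux at distance d: S = L/(4πd²) = 5.53×10²⁸/(4π·(5.34×10¹⁰)²) = 1.543×10⁶ W/m².
For an isothermal sphere, absorbed (1−a)S·πr² = emitted σ·4πr²·T⁴, so T⁴ = (1−a)S/(4σ).
T⁴ = 0.730·1.543×10⁶/(4·5.67×10⁻⁸) = 4.967×10¹² K⁴.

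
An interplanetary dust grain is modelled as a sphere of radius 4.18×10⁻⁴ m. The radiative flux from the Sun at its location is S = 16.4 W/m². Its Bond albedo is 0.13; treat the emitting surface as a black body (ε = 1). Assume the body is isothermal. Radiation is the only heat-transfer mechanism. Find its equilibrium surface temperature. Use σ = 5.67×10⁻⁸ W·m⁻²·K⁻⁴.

At equilibrium, absorbed power = emitted power.
Absorbing cross-section = πr² = 5.489×10⁻⁷ m²; emitting surface = 4πr² = 2.196×10⁻⁶ m² (ratio 4).
(1−a)S·A_cross = εσ·A_surf·T⁴  ⇒  T⁴ = (1−a)S/(4σ).
T⁴ = 0.870·16.4/(4·5.67×10⁻⁸) = 6.291×10⁷ K⁴.
T = (6.291×10⁷)^(1/4).

T ≈ 89.1 K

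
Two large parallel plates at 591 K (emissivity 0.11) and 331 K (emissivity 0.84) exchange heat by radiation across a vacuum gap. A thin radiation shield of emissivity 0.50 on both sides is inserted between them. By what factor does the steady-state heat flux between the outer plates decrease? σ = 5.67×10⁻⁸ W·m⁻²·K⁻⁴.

Without shield: q₀ = σΔ(T⁴)/(1/ε₁+1/ε₂−1) with denominator 9.281.
With shield the two gaps are in series; the resistances add: (1/ε₁+1/ε_s−1)+(1/ε_s+1/ε₂−1) = 10.09+2.190 = 12.28.
Heat-flux ratio q₀/q = 12.28/9.281.

factor ≈ 1.32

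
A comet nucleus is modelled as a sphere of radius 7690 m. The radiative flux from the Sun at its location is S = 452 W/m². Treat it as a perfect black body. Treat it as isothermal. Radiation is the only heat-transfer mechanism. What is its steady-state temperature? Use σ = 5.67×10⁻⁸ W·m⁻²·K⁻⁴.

At equilibrium, absorbed power = emitted power.
Absorbing cross-section = πr² = 1.858×10⁸ m²; emitting surface = 4πr² = 7.431×10⁸ m² (ratio 4).
S·A_cross = εσ·A_surf·T⁴  ⇒  T⁴ = S/(4σ).
T⁴ = 1.00·452/(4·5.67×10⁻⁸) = 1.993×10⁹ K⁴.
T = (1.993×10⁹)^(1/4).

T ≈ 211 K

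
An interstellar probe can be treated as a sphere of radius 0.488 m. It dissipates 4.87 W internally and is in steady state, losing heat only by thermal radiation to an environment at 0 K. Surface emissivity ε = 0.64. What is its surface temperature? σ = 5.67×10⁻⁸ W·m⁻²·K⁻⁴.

T ≈ 81.8 K

Steady state: internal power = radiated power, P = εσA T⁴.
Radiating area A = 4πr² = 2.993 m².
T⁴ = P/(εσA) = 4.87/(0.64·5.67×10⁻⁸·2.993) = 4.485×10⁷ K⁴.
T = (4.485×10⁷)^(1/4).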